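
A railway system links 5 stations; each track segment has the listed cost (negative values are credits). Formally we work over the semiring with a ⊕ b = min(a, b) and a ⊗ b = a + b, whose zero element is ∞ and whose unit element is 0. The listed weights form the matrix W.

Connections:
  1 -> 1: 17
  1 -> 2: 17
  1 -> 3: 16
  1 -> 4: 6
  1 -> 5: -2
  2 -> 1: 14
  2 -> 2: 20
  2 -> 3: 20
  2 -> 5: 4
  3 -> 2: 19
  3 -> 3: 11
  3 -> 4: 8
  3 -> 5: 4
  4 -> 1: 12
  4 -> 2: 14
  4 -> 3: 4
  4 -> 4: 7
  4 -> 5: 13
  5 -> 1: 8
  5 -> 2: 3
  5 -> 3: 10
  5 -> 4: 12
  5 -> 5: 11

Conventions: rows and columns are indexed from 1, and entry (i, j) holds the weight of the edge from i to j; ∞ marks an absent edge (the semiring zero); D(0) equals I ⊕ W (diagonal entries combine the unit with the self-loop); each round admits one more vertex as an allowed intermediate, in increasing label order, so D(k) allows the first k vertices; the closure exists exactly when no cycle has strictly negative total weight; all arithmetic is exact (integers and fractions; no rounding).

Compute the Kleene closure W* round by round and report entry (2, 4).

D(0):
  [0, 17, 16, 6, -2]
  [14, 0, 20, ∞, 4]
  [∞, 19, 0, 8, 4]
  [12, 14, 4, 0, 13]
  [8, 3, 10, 12, 0]
D(1):
  [0, 17, 16, 6, -2]
  [14, 0, 20, 20, 4]
  [∞, 19, 0, 8, 4]
  [12, 14, 4, 0, 10]
  [8, 3, 10, 12, 0]
D(2):
  [0, 17, 16, 6, -2]
  [14, 0, 20, 20, 4]
  [33, 19, 0, 8, 4]
  [12, 14, 4, 0, 10]
  [8, 3, 10, 12, 0]
D(3):
  [0, 17, 16, 6, -2]
  [14, 0, 20, 20, 4]
  [33, 19, 0, 8, 4]
  [12, 14, 4, 0, 8]
  [8, 3, 10, 12, 0]
D(4):
  [0, 17, 10, 6, -2]
  [14, 0, 20, 20, 4]
  [20, 19, 0, 8, 4]
  [12, 14, 4, 0, 8]
  [8, 3, 10, 12, 0]
D(5):
  [0, 1, 8, 6, -2]
  [12, 0, 14, 16, 4]
  [12, 7, 0, 8, 4]
  [12, 11, 4, 0, 8]
  [8, 3, 10, 12, 0]
Answer: W*[2][4] = 16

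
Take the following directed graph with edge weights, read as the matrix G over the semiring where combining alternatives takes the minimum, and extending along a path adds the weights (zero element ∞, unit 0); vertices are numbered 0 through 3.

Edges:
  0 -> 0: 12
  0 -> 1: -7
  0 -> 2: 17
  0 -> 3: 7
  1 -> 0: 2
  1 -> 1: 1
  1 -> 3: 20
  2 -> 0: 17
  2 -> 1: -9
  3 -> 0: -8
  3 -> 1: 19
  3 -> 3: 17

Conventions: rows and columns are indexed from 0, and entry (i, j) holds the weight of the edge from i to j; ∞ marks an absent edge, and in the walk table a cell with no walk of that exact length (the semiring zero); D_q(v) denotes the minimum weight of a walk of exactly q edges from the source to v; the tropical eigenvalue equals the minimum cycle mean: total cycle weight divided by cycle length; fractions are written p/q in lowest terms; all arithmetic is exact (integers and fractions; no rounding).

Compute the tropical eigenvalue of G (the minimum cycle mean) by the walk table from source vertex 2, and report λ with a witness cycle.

q=0: [∞, ∞, 0, ∞]
q=1: [17, -9, ∞, ∞]
q=2: [-7, -8, 34, 11]
q=3: [-6, -14, 10, 0]
q=4: [-12, -13, 11, 1]
Optimal cycle mean attained by: cycle 0->1->0, total (-7) + 2, length 2.
Answer: λ = -5/2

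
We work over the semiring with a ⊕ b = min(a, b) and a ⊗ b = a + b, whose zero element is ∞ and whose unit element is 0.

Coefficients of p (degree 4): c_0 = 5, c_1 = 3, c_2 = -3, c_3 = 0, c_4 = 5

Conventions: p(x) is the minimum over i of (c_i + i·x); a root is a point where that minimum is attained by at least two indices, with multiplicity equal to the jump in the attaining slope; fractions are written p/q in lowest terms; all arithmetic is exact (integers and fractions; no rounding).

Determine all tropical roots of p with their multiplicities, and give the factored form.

hull edge (i=0, c=5) to (i=2, c=-3): slope -4, span 2
hull edge (i=2, c=-3) to (i=3, c=0): slope 3, span 1
hull edge (i=3, c=0) to (i=4, c=5): slope 5, span 1
Factored form: p(x) = 5 ⊗ (x ⊕ (-5)) ⊗ (x ⊕ (-3)) ⊗ (x ⊕ 4) ⊗ (x ⊕ 4)
Answer: roots = -5 (mult 1), -3 (mult 1), 4 (mult 2)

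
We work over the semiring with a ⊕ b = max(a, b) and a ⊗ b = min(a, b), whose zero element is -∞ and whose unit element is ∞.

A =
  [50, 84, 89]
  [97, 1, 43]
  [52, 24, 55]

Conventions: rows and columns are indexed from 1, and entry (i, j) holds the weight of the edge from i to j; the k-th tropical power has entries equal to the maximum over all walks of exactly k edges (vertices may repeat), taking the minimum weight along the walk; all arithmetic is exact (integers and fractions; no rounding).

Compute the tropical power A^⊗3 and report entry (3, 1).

A^⊗2:
  [84, 50, 55]
  [50, 84, 89]
  [52, 52, 55]
A^⊗3:
  [52, 84, 84]
  [84, 50, 55]
  [52, 52, 55]
Key observation: the optimum is the walk 3->1->2->1, with weight 52 min 84 min 97 = 52.
Optimal value attained by: walk 3->1->2->1.
Answer: (A^⊗3)[3][1] = 52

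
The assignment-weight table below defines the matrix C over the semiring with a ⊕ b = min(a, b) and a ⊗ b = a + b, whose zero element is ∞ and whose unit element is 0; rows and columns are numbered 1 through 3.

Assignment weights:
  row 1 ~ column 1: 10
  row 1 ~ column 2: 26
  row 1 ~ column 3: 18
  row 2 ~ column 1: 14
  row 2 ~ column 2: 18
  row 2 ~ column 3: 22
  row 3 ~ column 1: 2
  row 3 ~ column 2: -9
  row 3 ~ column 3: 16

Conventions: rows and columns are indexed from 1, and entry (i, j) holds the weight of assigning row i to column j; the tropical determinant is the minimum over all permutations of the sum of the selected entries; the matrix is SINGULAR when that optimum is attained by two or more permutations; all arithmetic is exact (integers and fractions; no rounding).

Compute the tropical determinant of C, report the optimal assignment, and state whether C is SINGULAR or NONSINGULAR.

σ = (1, 2, 3): 10 + 18 + 16 = 44
σ = (1, 3, 2): 10 + 22 + (-9) = 23
σ = (2, 1, 3): 26 + 14 + 16 = 56
σ = (2, 3, 1): 26 + 22 + 2 = 50
σ = (3, 1, 2): 18 + 14 + (-9) = 23
σ = (3, 2, 1): 18 + 18 + 2 = 38
Optimal value attained by: σ = (1, 3, 2).
Answer: det⊕(C) = 23; verdict: SINGULAR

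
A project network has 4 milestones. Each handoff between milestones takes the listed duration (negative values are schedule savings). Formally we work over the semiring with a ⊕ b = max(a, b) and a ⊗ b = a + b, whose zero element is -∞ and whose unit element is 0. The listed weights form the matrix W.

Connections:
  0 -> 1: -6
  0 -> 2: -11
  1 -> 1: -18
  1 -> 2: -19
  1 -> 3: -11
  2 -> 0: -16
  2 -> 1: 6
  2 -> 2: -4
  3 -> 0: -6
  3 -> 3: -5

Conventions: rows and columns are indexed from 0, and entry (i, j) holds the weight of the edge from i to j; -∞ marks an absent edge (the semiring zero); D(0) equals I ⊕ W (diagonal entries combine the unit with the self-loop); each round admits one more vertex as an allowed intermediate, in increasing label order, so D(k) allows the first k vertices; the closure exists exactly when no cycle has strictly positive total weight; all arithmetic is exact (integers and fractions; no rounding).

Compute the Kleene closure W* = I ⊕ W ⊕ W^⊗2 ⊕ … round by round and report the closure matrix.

D(0):
  [0, -6, -11, -∞]
  [-∞, 0, -19, -11]
  [-16, 6, 0, -∞]
  [-6, -∞, -∞, 0]
D(1):
  [0, -6, -11, -∞]
  [-∞, 0, -19, -11]
  [-16, 6, 0, -∞]
  [-6, -12, -17, 0]
D(2):
  [0, -6, -11, -17]
  [-∞, 0, -19, -11]
  [-16, 6, 0, -5]
  [-6, -12, -17, 0]
D(3):
  [0, -5, -11, -16]
  [-35, 0, -19, -11]
  [-16, 6, 0, -5]
  [-6, -11, -17, 0]
D(4):
  [0, -5, -11, -16]
  [-17, 0, -19, -11]
  [-11, 6, 0, -5]
  [-6, -11, -17, 0]
Answer: W* = [[0, -5, -11, -16], [-17, 0, -19, -11], [-11, 6, 0, -5], [-6, -11, -17, 0]]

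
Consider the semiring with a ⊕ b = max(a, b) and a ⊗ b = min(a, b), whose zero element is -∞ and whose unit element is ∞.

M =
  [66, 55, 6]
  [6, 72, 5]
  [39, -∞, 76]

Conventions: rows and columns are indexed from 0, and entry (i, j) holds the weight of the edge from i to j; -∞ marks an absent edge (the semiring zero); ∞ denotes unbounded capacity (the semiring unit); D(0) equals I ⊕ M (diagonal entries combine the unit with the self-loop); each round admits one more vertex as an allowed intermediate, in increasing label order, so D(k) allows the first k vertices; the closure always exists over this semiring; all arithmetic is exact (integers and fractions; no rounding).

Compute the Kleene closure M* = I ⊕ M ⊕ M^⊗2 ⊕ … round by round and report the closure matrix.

D(0):
  [∞, 55, 6]
  [6, ∞, 5]
  [39, -∞, ∞]
D(1):
  [∞, 55, 6]
  [6, ∞, 6]
  [39, 39, ∞]
D(2):
  [∞, 55, 6]
  [6, ∞, 6]
  [39, 39, ∞]
D(3):
  [∞, 55, 6]
  [6, ∞, 6]
  [39, 39, ∞]
Answer: M* = [[∞, 55, 6], [6, ∞, 6], [39, 39, ∞]]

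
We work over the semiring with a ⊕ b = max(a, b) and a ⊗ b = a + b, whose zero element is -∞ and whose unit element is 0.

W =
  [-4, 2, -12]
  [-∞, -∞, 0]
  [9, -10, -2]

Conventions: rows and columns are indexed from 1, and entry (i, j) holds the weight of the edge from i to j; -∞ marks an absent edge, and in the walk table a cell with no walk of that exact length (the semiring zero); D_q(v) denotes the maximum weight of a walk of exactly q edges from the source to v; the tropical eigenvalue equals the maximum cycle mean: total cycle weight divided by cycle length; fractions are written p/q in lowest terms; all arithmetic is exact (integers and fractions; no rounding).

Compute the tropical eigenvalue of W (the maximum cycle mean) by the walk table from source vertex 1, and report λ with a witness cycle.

q=0: [0, -∞, -∞]
q=1: [-4, 2, -12]
q=2: [-3, -2, 2]
q=3: [11, -1, 0]
Optimal cycle mean attained by: cycle 1->2->3->1, total 2 + 0 + 9, length 3.
Answer: λ = 11/3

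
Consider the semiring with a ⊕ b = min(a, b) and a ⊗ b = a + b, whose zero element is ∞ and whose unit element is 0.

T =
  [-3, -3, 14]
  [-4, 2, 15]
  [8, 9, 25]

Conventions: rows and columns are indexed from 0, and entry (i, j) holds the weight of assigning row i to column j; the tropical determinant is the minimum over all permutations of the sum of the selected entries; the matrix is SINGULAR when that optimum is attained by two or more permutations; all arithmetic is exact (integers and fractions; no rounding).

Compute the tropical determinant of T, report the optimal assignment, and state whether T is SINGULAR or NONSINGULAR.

σ = (0, 1, 2): (-3) + 2 + 25 = 24
σ = (0, 2, 1): (-3) + 15 + 9 = 21
σ = (1, 0, 2): (-3) + (-4) + 25 = 18
σ = (1, 2, 0): (-3) + 15 + 8 = 20
σ = (2, 0, 1): 14 + (-4) + 9 = 19
σ = (2, 1, 0): 14 + 2 + 8 = 24
Optimal value attained by: σ = (1, 0, 2).
Answer: det⊕(T) = 18; verdict: NONSINGULAR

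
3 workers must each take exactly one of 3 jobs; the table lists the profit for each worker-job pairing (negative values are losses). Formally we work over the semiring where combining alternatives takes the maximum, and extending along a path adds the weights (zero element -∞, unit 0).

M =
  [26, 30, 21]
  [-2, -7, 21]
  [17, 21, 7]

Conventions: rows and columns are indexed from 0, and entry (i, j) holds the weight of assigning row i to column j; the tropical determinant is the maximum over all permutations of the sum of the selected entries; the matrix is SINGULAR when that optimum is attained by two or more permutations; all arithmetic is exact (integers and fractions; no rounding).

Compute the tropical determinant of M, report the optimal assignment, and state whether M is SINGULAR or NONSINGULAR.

σ = (0, 1, 2): 26 + (-7) + 7 = 26
σ = (0, 2, 1): 26 + 21 + 21 = 68
σ = (1, 0, 2): 30 + (-2) + 7 = 35
σ = (1, 2, 0): 30 + 21 + 17 = 68
σ = (2, 0, 1): 21 + (-2) + 21 = 40
σ = (2, 1, 0): 21 + (-7) + 17 = 31
Optimal value attained by: σ = (0, 2, 1).
Answer: det⊕(M) = 68; verdict: SINGULAR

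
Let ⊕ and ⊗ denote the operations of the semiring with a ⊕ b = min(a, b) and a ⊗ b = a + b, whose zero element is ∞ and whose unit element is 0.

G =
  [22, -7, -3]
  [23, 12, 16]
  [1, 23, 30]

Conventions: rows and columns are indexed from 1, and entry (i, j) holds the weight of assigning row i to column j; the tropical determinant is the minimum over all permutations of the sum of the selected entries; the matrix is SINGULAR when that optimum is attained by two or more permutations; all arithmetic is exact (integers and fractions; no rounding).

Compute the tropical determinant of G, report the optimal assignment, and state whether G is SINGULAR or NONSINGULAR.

σ = (1, 2, 3): 22 + 12 + 30 = 64
σ = (1, 3, 2): 22 + 16 + 23 = 61
σ = (2, 1, 3): (-7) + 23 + 30 = 46
σ = (2, 3, 1): (-7) + 16 + 1 = 10
σ = (3, 1, 2): (-3) + 23 + 23 = 43
σ = (3, 2, 1): (-3) + 12 + 1 = 10
Optimal value attained by: σ = (2, 3, 1).
Answer: det⊕(G) = 10; verdict: SINGULAR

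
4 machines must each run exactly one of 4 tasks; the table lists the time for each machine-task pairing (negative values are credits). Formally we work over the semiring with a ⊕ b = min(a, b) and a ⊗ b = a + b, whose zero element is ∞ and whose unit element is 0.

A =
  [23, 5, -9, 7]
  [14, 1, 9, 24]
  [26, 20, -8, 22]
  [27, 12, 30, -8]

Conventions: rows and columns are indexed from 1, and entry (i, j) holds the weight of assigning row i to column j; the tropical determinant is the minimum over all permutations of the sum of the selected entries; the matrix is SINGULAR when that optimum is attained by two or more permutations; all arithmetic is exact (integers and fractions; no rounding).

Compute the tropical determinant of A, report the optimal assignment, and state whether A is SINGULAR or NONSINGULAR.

σ = (1, 2, 3, 4): 23 + 1 + (-8) + (-8) = 8
σ = (1, 2, 4, 3): 23 + 1 + 22 + 30 = 76
σ = (1, 3, 2, 4): 23 + 9 + 20 + (-8) = 44
σ = (1, 3, 4, 2): 23 + 9 + 22 + 12 = 66
σ = (1, 4, 2, 3): 23 + 24 + 20 + 30 = 97
σ = (1, 4, 3, 2): 23 + 24 + (-8) + 12 = 51
σ = (2, 1, 3, 4): 5 + 14 + (-8) + (-8) = 3
σ = (2, 1, 4, 3): 5 + 14 + 22 + 30 = 71
σ = (2, 3, 1, 4): 5 + 9 + 26 + (-8) = 32
σ = (2, 3, 4, 1): 5 + 9 + 22 + 27 = 63
σ = (2, 4, 1, 3): 5 + 24 + 26 + 30 = 85
σ = (2, 4, 3, 1): 5 + 24 + (-8) + 27 = 48
σ = (3, 1, 2, 4): (-9) + 14 + 20 + (-8) = 17
σ = (3, 1, 4, 2): (-9) + 14 + 22 + 12 = 39
σ = (3, 2, 1, 4): (-9) + 1 + 26 + (-8) = 10
σ = (3, 2, 4, 1): (-9) + 1 + 22 + 27 = 41
σ = (3, 4, 1, 2): (-9) + 24 + 26 + 12 = 53
σ = (3, 4, 2, 1): (-9) + 24 + 20 + 27 = 62
σ = (4, 1, 2, 3): 7 + 14 + 20 + 30 = 71
σ = (4, 1, 3, 2): 7 + 14 + (-8) + 12 = 25
σ = (4, 2, 1, 3): 7 + 1 + 26 + 30 = 64
σ = (4, 2, 3, 1): 7 + 1 + (-8) + 27 = 27
σ = (4, 3, 1, 2): 7 + 9 + 26 + 12 = 54
σ = (4, 3, 2, 1): 7 + 9 + 20 + 27 = 63
Optimal value attained by: σ = (2, 1, 3, 4).
Answer: det⊕(A) = 3; verdict: NONSINGULAR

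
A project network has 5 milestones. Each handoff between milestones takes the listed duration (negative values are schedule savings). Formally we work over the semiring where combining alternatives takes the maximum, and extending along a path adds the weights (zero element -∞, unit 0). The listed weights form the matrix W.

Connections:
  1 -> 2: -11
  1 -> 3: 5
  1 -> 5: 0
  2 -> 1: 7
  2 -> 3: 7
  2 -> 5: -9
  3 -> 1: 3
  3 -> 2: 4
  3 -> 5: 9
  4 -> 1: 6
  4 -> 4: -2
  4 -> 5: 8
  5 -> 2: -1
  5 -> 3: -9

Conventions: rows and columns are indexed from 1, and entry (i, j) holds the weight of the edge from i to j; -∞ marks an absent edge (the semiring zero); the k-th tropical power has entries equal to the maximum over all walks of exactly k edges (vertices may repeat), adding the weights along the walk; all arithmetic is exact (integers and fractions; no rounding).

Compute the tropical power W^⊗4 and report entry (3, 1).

W^⊗2:
  [8, 9, -4, -∞, 14]
  [10, 11, 12, -∞, 16]
  [11, 8, 11, -∞, 3]
  [4, 7, 11, -4, 6]
  [6, -5, 6, -∞, 0]
W^⊗3:
  [16, 13, 16, -∞, 8]
  [18, 16, 18, -∞, 21]
  [15, 15, 16, -∞, 20]
  [14, 15, 14, -6, 20]
  [9, 10, 11, -∞, 15]
W^⊗4:
  [20, 20, 21, -∞, 25]
  [23, 22, 23, -∞, 27]
  [22, 20, 22, -∞, 25]
  [22, 19, 22, -8, 23]
  [17, 15, 17, -∞, 20]
Key observation: the optimum is the walk 3->2->3->2->1, with weight 4 + 7 + 4 + 7 = 22.
Optimal value attained by: walk 3->2->3->2->1.
Answer: (W^⊗4)[3][1] = 22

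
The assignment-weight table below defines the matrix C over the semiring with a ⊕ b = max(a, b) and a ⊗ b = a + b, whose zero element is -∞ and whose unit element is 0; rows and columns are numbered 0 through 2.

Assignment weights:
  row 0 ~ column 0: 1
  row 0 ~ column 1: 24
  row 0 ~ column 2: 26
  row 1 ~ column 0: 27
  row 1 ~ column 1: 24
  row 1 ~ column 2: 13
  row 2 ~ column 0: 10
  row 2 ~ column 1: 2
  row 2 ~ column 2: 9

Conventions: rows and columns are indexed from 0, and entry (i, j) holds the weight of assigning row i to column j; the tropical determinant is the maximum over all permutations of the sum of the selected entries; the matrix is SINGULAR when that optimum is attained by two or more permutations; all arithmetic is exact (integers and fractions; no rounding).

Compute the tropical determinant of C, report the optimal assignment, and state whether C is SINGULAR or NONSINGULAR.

σ = (0, 1, 2): 1 + 24 + 9 = 34
σ = (0, 2, 1): 1 + 13 + 2 = 16
σ = (1, 0, 2): 24 + 27 + 9 = 60
σ = (1, 2, 0): 24 + 13 + 10 = 47
σ = (2, 0, 1): 26 + 27 + 2 = 55
σ = (2, 1, 0): 26 + 24 + 10 = 60
Optimal value attained by: σ = (1, 0, 2).
Answer: det⊕(C) = 60; verdict: SINGULAR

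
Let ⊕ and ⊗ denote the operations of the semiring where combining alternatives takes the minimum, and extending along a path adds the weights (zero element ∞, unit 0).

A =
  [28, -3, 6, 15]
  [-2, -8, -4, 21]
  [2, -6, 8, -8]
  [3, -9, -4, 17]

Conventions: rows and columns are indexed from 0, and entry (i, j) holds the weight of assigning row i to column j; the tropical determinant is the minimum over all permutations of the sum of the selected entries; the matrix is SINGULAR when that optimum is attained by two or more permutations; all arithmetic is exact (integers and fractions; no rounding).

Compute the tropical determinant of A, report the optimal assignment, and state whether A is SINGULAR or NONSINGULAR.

σ = (0, 1, 2, 3): 28 + (-8) + 8 + 17 = 45
σ = (0, 1, 3, 2): 28 + (-8) + (-8) + (-4) = 8
σ = (0, 2, 1, 3): 28 + (-4) + (-6) + 17 = 35
σ = (0, 2, 3, 1): 28 + (-4) + (-8) + (-9) = 7
σ = (0, 3, 1, 2): 28 + 21 + (-6) + (-4) = 39
σ = (0, 3, 2, 1): 28 + 21 + 8 + (-9) = 48
σ = (1, 0, 2, 3): (-3) + (-2) + 8 + 17 = 20
σ = (1, 0, 3, 2): (-3) + (-2) + (-8) + (-4) = -17
σ = (1, 2, 0, 3): (-3) + (-4) + 2 + 17 = 12
σ = (1, 2, 3, 0): (-3) + (-4) + (-8) + 3 = -12
σ = (1, 3, 0, 2): (-3) + 21 + 2 + (-4) = 16
σ = (1, 3, 2, 0): (-3) + 21 + 8 + 3 = 29
σ = (2, 0, 1, 3): 6 + (-2) + (-6) + 17 = 15
σ = (2, 0, 3, 1): 6 + (-2) + (-8) + (-9) = -13
σ = (2, 1, 0, 3): 6 + (-8) + 2 + 17 = 17
σ = (2, 1, 3, 0): 6 + (-8) + (-8) + 3 = -7
σ = (2, 3, 0, 1): 6 + 21 + 2 + (-9) = 20
σ = (2, 3, 1, 0): 6 + 21 + (-6) + 3 = 24
σ = (3, 0, 1, 2): 15 + (-2) + (-6) + (-4) = 3
σ = (3, 0, 2, 1): 15 + (-2) + 8 + (-9) = 12
σ = (3, 1, 0, 2): 15 + (-8) + 2 + (-4) = 5
σ = (3, 1, 2, 0): 15 + (-8) + 8 + 3 = 18
σ = (3, 2, 0, 1): 15 + (-4) + 2 + (-9) = 4
σ = (3, 2, 1, 0): 15 + (-4) + (-6) + 3 = 8
Optimal value attained by: σ = (1, 0, 3, 2).
Answer: det⊕(A) = -17; verdict: NONSINGULAR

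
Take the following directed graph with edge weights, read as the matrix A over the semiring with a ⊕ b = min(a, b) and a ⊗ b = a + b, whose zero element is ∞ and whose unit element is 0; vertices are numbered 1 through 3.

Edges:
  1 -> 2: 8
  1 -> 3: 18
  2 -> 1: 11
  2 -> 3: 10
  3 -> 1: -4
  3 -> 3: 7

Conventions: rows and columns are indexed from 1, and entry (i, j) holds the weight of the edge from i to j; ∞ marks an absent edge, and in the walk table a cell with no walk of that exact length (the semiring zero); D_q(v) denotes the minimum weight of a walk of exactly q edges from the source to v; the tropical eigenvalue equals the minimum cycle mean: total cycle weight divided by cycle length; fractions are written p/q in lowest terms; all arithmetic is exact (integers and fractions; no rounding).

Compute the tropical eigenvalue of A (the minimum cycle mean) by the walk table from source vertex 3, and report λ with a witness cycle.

q=0: [∞, ∞, 0]
q=1: [-4, ∞, 7]
q=2: [3, 4, 14]
q=3: [10, 11, 14]
Optimal cycle mean attained by: cycle 1->2->3->1, total 8 + 10 + (-4), length 3.
Answer: λ = 14/3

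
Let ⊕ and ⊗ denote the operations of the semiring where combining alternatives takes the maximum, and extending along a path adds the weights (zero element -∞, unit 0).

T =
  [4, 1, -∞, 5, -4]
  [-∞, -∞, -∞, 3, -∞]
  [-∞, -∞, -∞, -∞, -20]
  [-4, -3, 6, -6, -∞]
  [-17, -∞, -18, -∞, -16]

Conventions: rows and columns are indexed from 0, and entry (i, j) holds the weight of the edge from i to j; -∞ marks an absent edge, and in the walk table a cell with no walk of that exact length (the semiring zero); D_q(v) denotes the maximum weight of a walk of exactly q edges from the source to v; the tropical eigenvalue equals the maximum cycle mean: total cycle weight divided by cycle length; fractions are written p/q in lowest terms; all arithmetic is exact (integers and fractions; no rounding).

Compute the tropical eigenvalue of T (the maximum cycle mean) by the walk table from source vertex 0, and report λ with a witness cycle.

q=0: [0, -∞, -∞, -∞, -∞]
q=1: [4, 1, -∞, 5, -4]
q=2: [8, 5, 11, 9, 0]
q=3: [12, 9, 15, 13, 4]
q=4: [16, 13, 19, 17, 8]
q=5: [20, 17, 23, 21, 12]
Optimal cycle mean attained by: cycle 0->0, total 4, length 1.
Answer: λ = 4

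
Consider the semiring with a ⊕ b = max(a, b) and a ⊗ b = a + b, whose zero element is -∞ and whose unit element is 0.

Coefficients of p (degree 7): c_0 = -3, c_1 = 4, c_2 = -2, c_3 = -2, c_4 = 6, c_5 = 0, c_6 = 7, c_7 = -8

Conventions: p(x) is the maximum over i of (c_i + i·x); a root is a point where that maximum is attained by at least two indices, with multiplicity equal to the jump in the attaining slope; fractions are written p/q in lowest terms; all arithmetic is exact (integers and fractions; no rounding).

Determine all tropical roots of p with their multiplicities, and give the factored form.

hull edge (i=0, c=-3) to (i=1, c=4): slope 7, span 1
hull edge (i=1, c=4) to (i=4, c=6): slope 2/3, span 3
hull edge (i=4, c=6) to (i=6, c=7): slope 1/2, span 2
hull edge (i=6, c=7) to (i=7, c=-8): slope -15, span 1
Factored form: p(x) = -8 ⊗ (x ⊕ (-7)) ⊗ (x ⊕ (-2/3)) ⊗ (x ⊕ (-2/3)) ⊗ (x ⊕ (-2/3)) ⊗ (x ⊕ (-1/2)) ⊗ (x ⊕ (-1/2)) ⊗ (x ⊕ 15)
Answer: roots = -7 (mult 1), -2/3 (mult 3), -1/2 (mult 2), 15 (mult 1)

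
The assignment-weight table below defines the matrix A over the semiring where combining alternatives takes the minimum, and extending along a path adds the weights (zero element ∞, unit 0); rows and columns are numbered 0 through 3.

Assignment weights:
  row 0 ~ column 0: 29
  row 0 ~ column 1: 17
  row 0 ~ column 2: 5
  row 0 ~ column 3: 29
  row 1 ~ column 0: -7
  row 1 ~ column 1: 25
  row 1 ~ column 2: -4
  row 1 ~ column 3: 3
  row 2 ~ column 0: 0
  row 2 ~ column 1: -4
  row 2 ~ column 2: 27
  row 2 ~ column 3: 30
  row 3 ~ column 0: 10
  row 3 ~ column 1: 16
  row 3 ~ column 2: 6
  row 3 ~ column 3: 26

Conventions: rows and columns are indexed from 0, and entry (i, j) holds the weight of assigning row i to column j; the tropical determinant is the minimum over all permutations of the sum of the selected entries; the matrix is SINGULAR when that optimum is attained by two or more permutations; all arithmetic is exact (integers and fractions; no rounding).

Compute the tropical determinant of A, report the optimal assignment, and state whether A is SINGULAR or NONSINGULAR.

σ = (0, 1, 2, 3): 29 + 25 + 27 + 26 = 107
σ = (0, 1, 3, 2): 29 + 25 + 30 + 6 = 90
σ = (0, 2, 1, 3): 29 + (-4) + (-4) + 26 = 47
σ = (0, 2, 3, 1): 29 + (-4) + 30 + 16 = 71
σ = (0, 3, 1, 2): 29 + 3 + (-4) + 6 = 34
σ = (0, 3, 2, 1): 29 + 3 + 27 + 16 = 75
σ = (1, 0, 2, 3): 17 + (-7) + 27 + 26 = 63
σ = (1, 0, 3, 2): 17 + (-7) + 30 + 6 = 46
σ = (1, 2, 0, 3): 17 + (-4) + 0 + 26 = 39
σ = (1, 2, 3, 0): 17 + (-4) + 30 + 10 = 53
σ = (1, 3, 0, 2): 17 + 3 + 0 + 6 = 26
σ = (1, 3, 2, 0): 17 + 3 + 27 + 10 = 57
σ = (2, 0, 1, 3): 5 + (-7) + (-4) + 26 = 20
σ = (2, 0, 3, 1): 5 + (-7) + 30 + 16 = 44
σ = (2, 1, 0, 3): 5 + 25 + 0 + 26 = 56
σ = (2, 1, 3, 0): 5 + 25 + 30 + 10 = 70
σ = (2, 3, 0, 1): 5 + 3 + 0 + 16 = 24
σ = (2, 3, 1, 0): 5 + 3 + (-4) + 10 = 14
σ = (3, 0, 1, 2): 29 + (-7) + (-4) + 6 = 24
σ = (3, 0, 2, 1): 29 + (-7) + 27 + 16 = 65
σ = (3, 1, 0, 2): 29 + 25 + 0 + 6 = 60
σ = (3, 1, 2, 0): 29 + 25 + 27 + 10 = 91
σ = (3, 2, 0, 1): 29 + (-4) + 0 + 16 = 41
σ = (3, 2, 1, 0): 29 + (-4) + (-4) + 10 = 31
Optimal value attained by: σ = (2, 3, 1, 0).
Answer: det⊕(A) = 14; verdict: NONSINGULAR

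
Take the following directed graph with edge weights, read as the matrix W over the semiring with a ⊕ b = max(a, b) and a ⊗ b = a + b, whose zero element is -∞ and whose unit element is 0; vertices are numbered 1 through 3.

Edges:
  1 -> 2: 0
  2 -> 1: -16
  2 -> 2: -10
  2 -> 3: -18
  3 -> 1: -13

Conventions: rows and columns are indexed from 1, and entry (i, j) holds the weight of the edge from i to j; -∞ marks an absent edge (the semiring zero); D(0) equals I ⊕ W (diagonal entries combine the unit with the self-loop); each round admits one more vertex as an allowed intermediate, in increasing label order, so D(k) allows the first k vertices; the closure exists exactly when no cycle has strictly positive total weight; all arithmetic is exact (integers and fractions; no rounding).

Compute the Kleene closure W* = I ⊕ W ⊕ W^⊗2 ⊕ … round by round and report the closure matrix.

D(0):
  [0, 0, -∞]
  [-16, 0, -18]
  [-13, -∞, 0]
D(1):
  [0, 0, -∞]
  [-16, 0, -18]
  [-13, -13, 0]
D(2):
  [0, 0, -18]
  [-16, 0, -18]
  [-13, -13, 0]
D(3):
  [0, 0, -18]
  [-16, 0, -18]
  [-13, -13, 0]
Answer: W* = [[0, 0, -18], [-16, 0, -18], [-13, -13, 0]]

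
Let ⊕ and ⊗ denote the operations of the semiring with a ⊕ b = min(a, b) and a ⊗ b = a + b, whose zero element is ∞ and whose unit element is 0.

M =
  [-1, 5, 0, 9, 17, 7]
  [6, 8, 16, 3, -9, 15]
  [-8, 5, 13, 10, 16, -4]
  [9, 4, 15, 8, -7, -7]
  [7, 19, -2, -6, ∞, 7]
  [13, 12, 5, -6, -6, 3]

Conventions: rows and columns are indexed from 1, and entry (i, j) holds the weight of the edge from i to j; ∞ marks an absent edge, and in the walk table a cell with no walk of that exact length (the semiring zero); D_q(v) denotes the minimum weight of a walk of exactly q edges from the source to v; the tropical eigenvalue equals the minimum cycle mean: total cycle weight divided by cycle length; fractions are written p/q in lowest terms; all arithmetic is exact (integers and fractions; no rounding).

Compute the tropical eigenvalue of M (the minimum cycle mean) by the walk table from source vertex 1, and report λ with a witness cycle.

q=0: [0, ∞, ∞, ∞, ∞, ∞]
q=1: [-1, 5, 0, 9, 17, 7]
q=2: [-8, 4, -1, 1, -4, -4]
q=3: [-9, -3, -8, -10, -10, -6]
q=4: [-16, -6, -12, -16, -17, -17]
q=5: [-20, -12, -19, -23, -23, -23]
q=6: [-27, -19, -25, -29, -30, -30]
Optimal cycle mean attained by: cycle 4->5->4, total (-7) + (-6), length 2.
Answer: λ = -13/2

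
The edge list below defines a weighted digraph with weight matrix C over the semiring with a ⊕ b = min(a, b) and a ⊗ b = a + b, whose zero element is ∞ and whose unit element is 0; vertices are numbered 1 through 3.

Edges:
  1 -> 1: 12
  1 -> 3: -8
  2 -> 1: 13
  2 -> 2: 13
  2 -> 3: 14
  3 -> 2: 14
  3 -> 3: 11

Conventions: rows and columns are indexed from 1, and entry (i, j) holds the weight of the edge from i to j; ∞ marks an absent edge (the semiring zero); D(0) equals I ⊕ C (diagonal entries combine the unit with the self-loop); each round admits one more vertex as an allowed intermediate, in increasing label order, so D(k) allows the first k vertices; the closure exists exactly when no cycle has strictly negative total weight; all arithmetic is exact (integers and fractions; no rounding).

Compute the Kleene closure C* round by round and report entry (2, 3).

D(0):
  [0, ∞, -8]
  [13, 0, 14]
  [∞, 14, 0]
D(1):
  [0, ∞, -8]
  [13, 0, 5]
  [∞, 14, 0]
D(2):
  [0, ∞, -8]
  [13, 0, 5]
  [27, 14, 0]
D(3):
  [0, 6, -8]
  [13, 0, 5]
  [27, 14, 0]
Answer: C*[2][3] = 5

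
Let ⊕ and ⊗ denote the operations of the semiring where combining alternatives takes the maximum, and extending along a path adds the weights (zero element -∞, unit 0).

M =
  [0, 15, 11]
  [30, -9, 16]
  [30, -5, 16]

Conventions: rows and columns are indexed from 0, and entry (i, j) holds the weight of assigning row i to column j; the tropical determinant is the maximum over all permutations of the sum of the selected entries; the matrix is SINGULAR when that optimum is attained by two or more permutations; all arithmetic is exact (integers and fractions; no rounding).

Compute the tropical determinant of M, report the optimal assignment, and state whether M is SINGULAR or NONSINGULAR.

σ = (0, 1, 2): 0 + (-9) + 16 = 7
σ = (0, 2, 1): 0 + 16 + (-5) = 11
σ = (1, 0, 2): 15 + 30 + 16 = 61
σ = (1, 2, 0): 15 + 16 + 30 = 61
σ = (2, 0, 1): 11 + 30 + (-5) = 36
σ = (2, 1, 0): 11 + (-9) + 30 = 32
Optimal value attained by: σ = (1, 0, 2).
Answer: det⊕(M) = 61; verdict: SINGULAR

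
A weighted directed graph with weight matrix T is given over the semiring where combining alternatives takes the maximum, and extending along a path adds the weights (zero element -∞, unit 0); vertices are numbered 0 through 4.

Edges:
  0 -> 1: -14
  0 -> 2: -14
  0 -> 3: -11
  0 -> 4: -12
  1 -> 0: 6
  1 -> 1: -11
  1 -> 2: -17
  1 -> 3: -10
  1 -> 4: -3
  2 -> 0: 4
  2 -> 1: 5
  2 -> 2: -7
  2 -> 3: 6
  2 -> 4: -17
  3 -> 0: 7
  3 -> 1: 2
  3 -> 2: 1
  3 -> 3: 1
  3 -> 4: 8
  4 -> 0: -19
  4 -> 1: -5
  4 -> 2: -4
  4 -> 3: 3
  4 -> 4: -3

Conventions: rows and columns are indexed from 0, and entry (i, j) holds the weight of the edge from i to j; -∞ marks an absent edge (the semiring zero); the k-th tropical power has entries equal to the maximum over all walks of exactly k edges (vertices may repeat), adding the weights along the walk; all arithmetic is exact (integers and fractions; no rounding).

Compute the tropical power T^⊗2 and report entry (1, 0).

T^⊗2:
  [-4, -9, -10, -8, -3]
  [-3, -8, -7, 0, -2]
  [13, 8, 7, 7, 14]
  [8, 6, 4, 11, 9]
  [10, 5, 4, 4, 11]
Key observation: the optimum is the walk 1->3->0, with weight (-10) + 7 = -3.
Optimal value attained by: walk 1->3->0.
Answer: (T^⊗2)[1][0] = -3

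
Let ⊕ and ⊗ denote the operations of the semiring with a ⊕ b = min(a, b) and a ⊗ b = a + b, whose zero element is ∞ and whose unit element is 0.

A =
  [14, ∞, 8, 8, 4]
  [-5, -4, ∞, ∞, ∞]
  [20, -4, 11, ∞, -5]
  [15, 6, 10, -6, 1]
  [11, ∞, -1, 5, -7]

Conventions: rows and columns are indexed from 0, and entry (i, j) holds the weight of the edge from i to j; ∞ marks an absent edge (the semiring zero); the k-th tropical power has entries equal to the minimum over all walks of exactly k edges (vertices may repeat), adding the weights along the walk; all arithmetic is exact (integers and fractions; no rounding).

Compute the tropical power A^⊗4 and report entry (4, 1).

A^⊗2:
  [15, 4, 3, 2, -3]
  [-9, -8, 3, 3, -1]
  [-9, -8, -6, 0, -12]
  [1, 0, 0, -12, -6]
  [4, -5, -8, -2, -14]
A^⊗3:
  [-1, -1, -4, -4, -10]
  [-13, -12, -2, -3, -8]
  [-13, -12, -13, -7, -19]
  [-5, -6, -7, -18, -13]
  [-10, -12, -15, -9, -21]
A^⊗4:
  [-6, -8, -11, -10, -17]
  [-17, -16, -9, -9, -15]
  [-17, -17, -20, -14, -26]
  [-11, -12, -14, -24, -20]
  [-17, -19, -22, -16, -28]
Key observation: the optimum is the walk 4->4->4->2->1, with weight (-7) + (-7) + (-1) + (-4) = -19.
Optimal value attained by: walk 4->4->4->2->1.
Answer: (A^⊗4)[4][1] = -19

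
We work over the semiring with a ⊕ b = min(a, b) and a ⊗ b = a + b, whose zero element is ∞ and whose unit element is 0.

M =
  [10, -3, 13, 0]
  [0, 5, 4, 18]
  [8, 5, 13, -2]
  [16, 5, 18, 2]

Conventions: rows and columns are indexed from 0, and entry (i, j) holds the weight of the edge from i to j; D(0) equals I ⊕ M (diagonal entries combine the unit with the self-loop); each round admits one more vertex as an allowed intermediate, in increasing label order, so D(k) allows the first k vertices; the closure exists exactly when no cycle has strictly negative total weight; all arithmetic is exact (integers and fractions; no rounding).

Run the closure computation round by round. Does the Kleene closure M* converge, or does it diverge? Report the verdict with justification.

D(0):
  [0, -3, 13, 0]
  [0, 0, 4, 18]
  [8, 5, 0, -2]
  [16, 5, 18, 0]
Detection: at round 1, diagonal entry (1, 1) turns strictly negative.
Key observation: the cycle 1->0->1 has total weight 0 + (-3), which is strictly negative.
Answer: DIVERGES — negative cycle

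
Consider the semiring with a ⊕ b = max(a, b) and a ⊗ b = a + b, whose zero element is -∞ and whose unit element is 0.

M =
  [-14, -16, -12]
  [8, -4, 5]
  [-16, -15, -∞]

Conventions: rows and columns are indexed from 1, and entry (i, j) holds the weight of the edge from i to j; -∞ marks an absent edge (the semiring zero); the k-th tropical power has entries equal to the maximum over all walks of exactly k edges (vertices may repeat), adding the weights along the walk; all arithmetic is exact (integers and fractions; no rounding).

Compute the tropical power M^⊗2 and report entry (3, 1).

M^⊗2:
  [-8, -20, -11]
  [4, -8, 1]
  [-7, -19, -10]
Key observation: the optimum is the walk 3->2->1, with weight (-15) + 8 = -7.
Optimal value attained by: walk 3->2->1.
Answer: (M^⊗2)[3][1] = -7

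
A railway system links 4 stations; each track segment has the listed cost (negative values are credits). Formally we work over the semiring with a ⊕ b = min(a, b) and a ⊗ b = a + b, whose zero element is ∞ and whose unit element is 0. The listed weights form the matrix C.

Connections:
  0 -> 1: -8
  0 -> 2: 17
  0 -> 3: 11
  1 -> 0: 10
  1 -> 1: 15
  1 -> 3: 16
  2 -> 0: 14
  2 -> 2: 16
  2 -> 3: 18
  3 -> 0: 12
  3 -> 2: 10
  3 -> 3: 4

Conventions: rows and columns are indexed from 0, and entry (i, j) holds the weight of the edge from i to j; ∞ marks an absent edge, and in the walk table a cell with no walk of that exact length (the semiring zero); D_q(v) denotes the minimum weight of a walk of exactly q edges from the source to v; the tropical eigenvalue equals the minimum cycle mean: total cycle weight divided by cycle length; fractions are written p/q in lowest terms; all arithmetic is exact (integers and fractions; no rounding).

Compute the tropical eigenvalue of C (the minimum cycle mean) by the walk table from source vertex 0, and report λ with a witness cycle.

q=0: [0, ∞, ∞, ∞]
q=1: [∞, -8, 17, 11]
q=2: [2, 7, 21, 8]
q=3: [17, -6, 18, 12]
q=4: [4, 9, 22, 10]
Optimal cycle mean attained by: cycle 0->1->0, total (-8) + 10, length 2.
Answer: λ = 1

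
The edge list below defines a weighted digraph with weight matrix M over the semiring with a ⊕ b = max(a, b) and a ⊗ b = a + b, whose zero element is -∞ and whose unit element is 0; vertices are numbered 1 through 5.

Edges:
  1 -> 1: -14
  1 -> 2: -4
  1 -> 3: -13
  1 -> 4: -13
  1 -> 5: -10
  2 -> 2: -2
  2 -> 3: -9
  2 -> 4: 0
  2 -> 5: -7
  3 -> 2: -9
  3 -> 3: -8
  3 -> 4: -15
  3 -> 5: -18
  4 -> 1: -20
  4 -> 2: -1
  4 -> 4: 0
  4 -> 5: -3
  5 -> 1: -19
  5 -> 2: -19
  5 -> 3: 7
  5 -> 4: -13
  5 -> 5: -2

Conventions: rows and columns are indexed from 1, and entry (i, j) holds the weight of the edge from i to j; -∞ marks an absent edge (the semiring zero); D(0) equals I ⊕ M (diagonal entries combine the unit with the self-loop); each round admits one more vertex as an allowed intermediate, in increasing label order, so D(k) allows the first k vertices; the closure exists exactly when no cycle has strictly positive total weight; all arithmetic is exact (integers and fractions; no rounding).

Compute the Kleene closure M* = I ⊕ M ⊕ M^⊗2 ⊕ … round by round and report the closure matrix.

D(0):
  [0, -4, -13, -13, -10]
  [-∞, 0, -9, 0, -7]
  [-∞, -9, 0, -15, -18]
  [-20, -1, -∞, 0, -3]
  [-19, -19, 7, -13, 0]
D(1):
  [0, -4, -13, -13, -10]
  [-∞, 0, -9, 0, -7]
  [-∞, -9, 0, -15, -18]
  [-20, -1, -33, 0, -3]
  [-19, -19, 7, -13, 0]
D(2):
  [0, -4, -13, -4, -10]
  [-∞, 0, -9, 0, -7]
  [-∞, -9, 0, -9, -16]
  [-20, -1, -10, 0, -3]
  [-19, -19, 7, -13, 0]
D(3):
  [0, -4, -13, -4, -10]
  [-∞, 0, -9, 0, -7]
  [-∞, -9, 0, -9, -16]
  [-20, -1, -10, 0, -3]
  [-19, -2, 7, -2, 0]
D(4):
  [0, -4, -13, -4, -7]
  [-20, 0, -9, 0, -3]
  [-29, -9, 0, -9, -12]
  [-20, -1, -10, 0, -3]
  [-19, -2, 7, -2, 0]
D(5):
  [0, -4, 0, -4, -7]
  [-20, 0, 4, 0, -3]
  [-29, -9, 0, -9, -12]
  [-20, -1, 4, 0, -3]
  [-19, -2, 7, -2, 0]
Answer: M* = [[0, -4, 0, -4, -7], [-20, 0, 4, 0, -3], [-29, -9, 0, -9, -12], [-20, -1, 4, 0, -3], [-19, -2, 7, -2, 0]]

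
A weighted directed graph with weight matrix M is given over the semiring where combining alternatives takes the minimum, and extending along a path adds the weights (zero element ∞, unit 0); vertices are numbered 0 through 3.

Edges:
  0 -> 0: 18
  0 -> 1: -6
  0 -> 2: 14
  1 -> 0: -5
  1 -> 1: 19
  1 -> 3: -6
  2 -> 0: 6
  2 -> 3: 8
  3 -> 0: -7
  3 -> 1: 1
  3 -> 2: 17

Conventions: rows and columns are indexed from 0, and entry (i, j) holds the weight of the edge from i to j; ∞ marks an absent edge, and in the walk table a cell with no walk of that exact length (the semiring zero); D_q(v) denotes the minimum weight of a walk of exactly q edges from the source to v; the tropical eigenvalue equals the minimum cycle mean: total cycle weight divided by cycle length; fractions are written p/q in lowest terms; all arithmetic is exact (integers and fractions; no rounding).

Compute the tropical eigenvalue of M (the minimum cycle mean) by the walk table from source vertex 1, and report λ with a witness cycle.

q=0: [∞, 0, ∞, ∞]
q=1: [-5, 19, ∞, -6]
q=2: [-13, -11, 9, 13]
q=3: [-16, -19, 1, -17]
q=4: [-24, -22, -2, -25]
Optimal cycle mean attained by: cycle 0->1->3->0, total (-6) + (-6) + (-7), length 3.
Answer: λ = -19/3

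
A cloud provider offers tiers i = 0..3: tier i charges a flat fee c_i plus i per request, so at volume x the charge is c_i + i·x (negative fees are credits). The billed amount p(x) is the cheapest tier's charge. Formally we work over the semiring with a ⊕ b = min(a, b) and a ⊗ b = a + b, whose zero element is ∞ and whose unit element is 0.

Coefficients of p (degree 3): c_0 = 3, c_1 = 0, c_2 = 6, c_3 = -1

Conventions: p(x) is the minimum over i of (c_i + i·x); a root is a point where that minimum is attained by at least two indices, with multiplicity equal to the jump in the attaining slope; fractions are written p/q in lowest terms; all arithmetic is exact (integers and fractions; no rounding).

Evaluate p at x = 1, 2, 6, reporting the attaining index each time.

p(1) = min(3+0·1=3, 0+1·1=1, 6+2·1=8, -1+3·1=2) = 1 (attained by i=1)
p(2) = min(3+0·2=3, 0+1·2=2, 6+2·2=10, -1+3·2=5) = 2 (attained by i=1)
p(6) = min(3+0·6=3, 0+1·6=6, 6+2·6=18, -1+3·6=17) = 3 (attained by i=0)
Answer: p(1) = 1; p(2) = 2; p(6) = 3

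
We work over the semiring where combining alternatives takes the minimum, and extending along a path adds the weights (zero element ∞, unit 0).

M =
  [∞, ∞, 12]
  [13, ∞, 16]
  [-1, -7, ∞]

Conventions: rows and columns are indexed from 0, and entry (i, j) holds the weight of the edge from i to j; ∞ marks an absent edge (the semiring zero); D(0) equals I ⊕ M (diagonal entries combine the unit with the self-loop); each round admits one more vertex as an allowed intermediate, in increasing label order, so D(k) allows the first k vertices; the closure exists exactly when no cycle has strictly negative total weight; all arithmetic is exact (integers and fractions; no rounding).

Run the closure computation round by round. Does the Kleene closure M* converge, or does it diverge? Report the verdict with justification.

D(0):
  [0, ∞, 12]
  [13, 0, 16]
  [-1, -7, 0]
D(1):
  [0, ∞, 12]
  [13, 0, 16]
  [-1, -7, 0]
D(2):
  [0, ∞, 12]
  [13, 0, 16]
  [-1, -7, 0]
D(3):
  [0, 5, 12]
  [13, 0, 16]
  [-1, -7, 0]
Key observation: every diagonal entry stays at the unit through all rounds, so no improving cycle exists.
Answer: CONVERGES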